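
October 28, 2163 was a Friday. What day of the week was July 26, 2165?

Day-of-year of October 28, 2163: 301.
Day-of-year of July 26, 2165: 207.
2163 has 365 days, so 365 − 301 = 64 days remain in 2163.
Full years: 2164: 366. Sum = 366.
Total: 64 + 366 + 207 = 637 days.
637 is a multiple of 7, so July 26, 2165 falls on the same weekday: Friday.

Friday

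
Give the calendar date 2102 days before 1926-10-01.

1920-12-29

Count 2102 days before October 1, 1926:
December 29, 1920 → December 29, 1921: 365 days.
December 29, 1921 → December 29, 1922: 365 days.
December 29, 1922 → December 29, 1923: 365 days.
December 29, 1923 → December 29, 1924: 366 days (1924 is a leap year).
December 29, 1924 → December 29, 1925: 365 days.
December 1925: 31 − 29 = 2 days remain.
Then 9 full months totalling 273 days.
October 1, 1926: 1 day.
Residual: 276 days.
Total: 2102 days.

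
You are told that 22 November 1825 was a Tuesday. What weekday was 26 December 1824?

Count forward from the earlier date (December 26, 1824) to the later (November 22, 1825):
Day-of-year of December 26, 1824: 361.
Day-of-year of November 22, 1825: 326.
1824 has 366 days, so 366 − 361 = 5 days remain in 1824.
Total: 5 + 326 = 331 days.
331 mod 7 = 2, so 2 days before Tuesday is Sunday.

Sunday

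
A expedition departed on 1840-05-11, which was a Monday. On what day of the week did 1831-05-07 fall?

Saturday

Count forward from the earlier date (May 7, 1831) to the later (May 11, 1840):
Day-of-year of May 7, 1831: 127.
Day-of-year of May 11, 1840: 132.
1831 has 365 days, so 365 − 127 = 238 days remain in 1831.
Full years 1832–1839: 6 common + 2 leap = 6×365 + 2×366 = 2922 days.
Total: 238 + 2922 + 132 = 3292 days.
3292 mod 7 = 2, so 2 days before Monday is Saturday.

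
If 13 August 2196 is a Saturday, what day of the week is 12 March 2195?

Count forward from the earlier date (March 12, 2195) to the later (August 13, 2196):
March 12, 2195 → March 12, 2196: 366 days (2196 is a leap year).
March 2196: 31 − 12 = 19 days remain.
Then April (30), May (31), June (30), July (31): 30 + 31 + 30 + 31 = 122 days.
August 1–13, 2196: 13 days.
Residual: 154 days.
Total: 520 days.
520 mod 7 = 2, so 2 days before Saturday is Thursday.

Thursday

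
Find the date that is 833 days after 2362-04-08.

2364-07-19

Count 833 days after April 8, 2362:
Day-of-year of April 8, 2362: 98.
Day-of-year of July 19, 2364: 201.
2362 has 365 days, so 365 − 98 = 267 days remain in 2362.
Full years: 2363: 365. Sum = 365.
Total: 267 + 365 + 201 = 833 days.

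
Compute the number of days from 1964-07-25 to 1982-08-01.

6581

Day-of-year of July 25, 1964: 207.
Day-of-year of August 1, 1982: 213.
1964 has 366 days, so 366 − 207 = 159 days remain in 1964.
Full years 1965–1981: 13 common + 4 leap = 13×365 + 4×366 = 6209 days.
Total: 159 + 6209 + 213 = 6581 days.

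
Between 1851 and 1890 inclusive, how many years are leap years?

Years divisible by 4 in [1851, 1890]: 1852, 1856, 1860, 1864, 1868, 1872, 1876, 1880, 1884, 1888.
No century exceptions apply. Count: 10.

10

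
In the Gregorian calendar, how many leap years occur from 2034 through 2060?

7

Years divisible by 4 in [2034, 2060]: 2036, 2040, 2044, 2048, 2052, 2056, 2060.
No century exceptions apply. Count: 7.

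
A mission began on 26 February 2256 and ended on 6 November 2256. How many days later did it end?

February 2256: 29 − 26 = 3 days remain (2256 is a leap year, so February has 29 days).
Then March (31), April (30), May (31), June (30), July (31), August (31), September (30), October (31): 31 + 30 + 31 + 30 + 31 + 31 + 30 + 31 = 245 days.
November 1–6, 2256: 6 days.
Total: 3 + 245 + 6 = 254 days.

254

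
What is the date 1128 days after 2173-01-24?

2176-02-26

Count 1128 days after January 24, 2173:
Day-of-year of January 24, 2173: 24.
Day-of-year of February 26, 2176: 57.
2173 has 365 days, so 365 − 24 = 341 days remain in 2173.
Full years: 2174: 365; 2175: 365. Sum = 730.
Total: 341 + 730 + 57 = 1128 days.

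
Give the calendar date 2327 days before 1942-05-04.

1935-12-20

Count 2327 days before May 4, 1942:
December 20, 1935 → December 20, 1936: 366 days (1936 is a leap year).
December 20, 1936 → December 20, 1937: 365 days.
December 20, 1937 → December 20, 1938: 365 days.
December 20, 1938 → December 20, 1939: 365 days.
December 20, 1939 → December 20, 1940: 366 days (1940 is a leap year).
December 20, 1940 → December 20, 1941: 365 days.
December 1941: 31 − 20 = 11 days remain.
Then January (31), February 1942 (28), March (31), April (30): 31 + 28 + 31 + 30 = 120 days.
May 1–4, 1942: 4 days.
Residual: 135 days.
Total: 2327 days.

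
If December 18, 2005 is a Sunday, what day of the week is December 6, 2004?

Monday

Count forward from the earlier date (December 6, 2004) to the later (December 18, 2005):
Day-of-year of December 6, 2004: 341.
Day-of-year of December 18, 2005: 352.
2004 has 366 days, so 366 − 341 = 25 days remain in 2004.
Total: 25 + 352 = 377 days.
377 mod 7 = 6, so 6 days before Sunday is Monday.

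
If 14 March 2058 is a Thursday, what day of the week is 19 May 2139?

Tuesday

Day-of-year of March 14, 2058: 73.
Day-of-year of May 19, 2139: 139.
2058 has 365 days, so 365 − 73 = 292 days remain in 2058.
Full years 2059–2138: 61 common + 19 leap = 61×365 + 19×366 = 29219 days.
Total: 292 + 29219 + 139 = 29650 days.
29650 mod 7 = 5, so 5 days after Thursday is Tuesday.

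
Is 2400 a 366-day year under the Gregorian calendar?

Yes

2400 is a leap year (divisible by 400).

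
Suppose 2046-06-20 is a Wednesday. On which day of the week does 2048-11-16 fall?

Day-of-year of June 20, 2046: 171.
Day-of-year of November 16, 2048: 321.
2046 has 365 days, so 365 − 171 = 194 days remain in 2046.
Full years: 2047: 365. Sum = 365.
Total: 194 + 365 + 321 = 880 days.
880 mod 7 = 5, so 5 days after Wednesday is Monday.

Monday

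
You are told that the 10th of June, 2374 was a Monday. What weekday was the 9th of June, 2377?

Day-of-year of June 10, 2374: 161.
Day-of-year of June 9, 2377: 160.
2374 has 365 days, so 365 − 161 = 204 days remain in 2374.
Full years: 2375: 365; 2376: 366. Sum = 731.
Total: 204 + 731 + 160 = 1095 days.
1095 mod 7 = 3, so 3 days after Monday is Thursday.

Thursday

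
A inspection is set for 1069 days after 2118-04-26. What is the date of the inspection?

2121-03-30

Count 1069 days after April 26, 2118:
April 26, 2118 → April 26, 2119: 365 days.
April 26, 2119 → April 26, 2120: 366 days (2120 is a leap year).
April 2120: 30 − 26 = 4 days remain.
Then 10 full months totalling 304 days.
March 1–30, 2121: 30 days.
Residual: 338 days.
Total: 1069 days.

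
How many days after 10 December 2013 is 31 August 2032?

6839

Day-of-year of December 10, 2013: 344.
Day-of-year of August 31, 2032: 244.
2013 has 365 days, so 365 − 344 = 21 days remain in 2013.
Full years 2014–2031: 14 common + 4 leap = 14×365 + 4×366 = 6574 days.
Total: 21 + 6574 + 244 = 6839 days.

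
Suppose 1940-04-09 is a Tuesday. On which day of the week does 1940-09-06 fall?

Friday

April 1940: 30 − 9 = 21 days remain.
Then May (31), June (30), July (31), August (31): 31 + 30 + 31 + 31 = 123 days.
September 1–6, 1940: 6 days.
Total: 21 + 123 + 6 = 150 days.
150 mod 7 = 3, so 3 days after Tuesday is Friday.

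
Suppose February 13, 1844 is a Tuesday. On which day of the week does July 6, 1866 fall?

Friday

Day-of-year of February 13, 1844: 44.
Day-of-year of July 6, 1866: 187.
1844 has 366 days, so 366 − 44 = 322 days remain in 1844.
Full years 1845–1865: 16 common + 5 leap = 16×365 + 5×366 = 7670 days.
Total: 322 + 7670 + 187 = 8179 days.
8179 mod 7 = 3, so 3 days after Tuesday is Friday.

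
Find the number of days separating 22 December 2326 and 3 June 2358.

From December 22, 2326 to December 22, 2357: 31 years, of which 8 contain a Feb 29 — 23×365 + 8×366 = 11323 days.
December 2357: 31 − 22 = 9 days remain.
Then January (31), February 2358 (28), March (31), April (30), May (31): 31 + 28 + 31 + 30 + 31 = 151 days.
June 1–3, 2358: 3 days.
Residual: 163 days.
Total: 11486 days.

11486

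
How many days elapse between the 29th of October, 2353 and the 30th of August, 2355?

October 2353: 31 − 29 = 2 days remain.
Then 21 full months totalling 638 days.
August 1–30, 2355: 30 days.
Total: 2 + 638 + 30 = 670 days.

670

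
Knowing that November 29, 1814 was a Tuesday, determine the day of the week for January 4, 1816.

Thursday

Day-of-year of November 29, 1814: 333.
Day-of-year of January 4, 1816: 4.
1814 has 365 days, so 365 − 333 = 32 days remain in 1814.
Full years: 1815: 365. Sum = 365.
Total: 32 + 365 + 4 = 401 days.
401 mod 7 = 2, so 2 days after Tuesday is Thursday.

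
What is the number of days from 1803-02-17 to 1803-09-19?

214

February 1803: 28 − 17 = 11 days remain (1803 is not a leap year, so February has 28 days).
Then March (31), April (30), May (31), June (30), July (31), August (31): 31 + 30 + 31 + 30 + 31 + 31 = 184 days.
September 1–19, 1803: 19 days.
Total: 11 + 184 + 19 = 214 days.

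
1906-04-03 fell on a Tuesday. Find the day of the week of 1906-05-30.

Wednesday

April 1906: 30 − 3 = 27 days remain.
May 1–30, 1906: 30 days.
Total: 27 + 30 = 57 days.
57 mod 7 = 1, so 1 day after Tuesday is Wednesday.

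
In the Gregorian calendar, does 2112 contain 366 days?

Yes

2112 is a leap year.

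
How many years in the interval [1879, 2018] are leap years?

34

Years divisible by 4: 1880, 1884, …, 2016 — 35 in all.
Of these, 1900 is divisible by 100 but not 400, so not leap.
2000 is divisible by 400, so still leap.
Leap years: 35 − 1 = 34.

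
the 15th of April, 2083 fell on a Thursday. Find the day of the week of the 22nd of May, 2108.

Tuesday

From April 15, 2083 to April 15, 2108: 25 years, of which 6 contain a Feb 29 — 19×365 + 6×366 = 9131 days.
(2100 is not a leap year (divisible by 100 but not 400).)
April 2108: 30 − 15 = 15 days remain.
May 1–22, 2108: 22 days.
Residual: 37 days.
Total: 9168 days.
9168 mod 7 = 5, so 5 days after Thursday is Tuesday.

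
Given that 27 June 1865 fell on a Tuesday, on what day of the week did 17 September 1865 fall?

June 1865: 30 − 27 = 3 days remain.
Then July (31), August (31): 31 + 31 = 62 days.
September 1–17, 1865: 17 days.
Total: 3 + 62 + 17 = 82 days.
82 mod 7 = 5, so 5 days after Tuesday is Sunday.

Sunday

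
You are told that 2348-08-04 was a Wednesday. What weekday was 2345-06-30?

Saturday

Count forward from the earlier date (June 30, 2345) to the later (August 4, 2348):
Day-of-year of June 30, 2345: 181.
Day-of-year of August 4, 2348: 217.
2345 has 365 days, so 365 − 181 = 184 days remain in 2345.
Full years: 2346: 365; 2347: 365. Sum = 730.
Total: 184 + 730 + 217 = 1131 days.
1131 mod 7 = 4, so 4 days before Wednesday is Saturday.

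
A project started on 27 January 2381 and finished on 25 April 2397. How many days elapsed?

Day-of-year of January 27, 2381: 27.
Day-of-year of April 25, 2397: 115.
2381 has 365 days, so 365 − 27 = 338 days remain in 2381.
Full years 2382–2396: 11 common + 4 leap = 11×365 + 4×366 = 5479 days.
Total: 338 + 5479 + 115 = 5932 days.

5932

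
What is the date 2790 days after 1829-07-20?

1837-03-10

Count 2790 days after July 20, 1829:
From July 20, 1829 to July 20, 1836: 7 years, of which 2 contain a Feb 29 — 5×365 + 2×366 = 2557 days.
July 1836: 31 − 20 = 11 days remain.
Then August (31), September (30), October (31), November (30), December (31), January (31), February 1837 (28): 31 + 30 + 31 + 30 + 31 + 31 + 28 = 212 days.
March 1–10, 1837: 10 days.
Residual: 233 days.
Total: 2790 days.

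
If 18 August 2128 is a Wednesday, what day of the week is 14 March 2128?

Sunday

Count forward from the earlier date (March 14, 2128) to the later (August 18, 2128):
March 2128: 31 − 14 = 17 days remain.
Then April (30), May (31), June (30), July (31): 30 + 31 + 30 + 31 = 122 days.
August 1–18, 2128: 18 days.
Total: 17 + 122 + 18 = 157 days.
157 mod 7 = 3, so 3 days before Wednesday is Sunday.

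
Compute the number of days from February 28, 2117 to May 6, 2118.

February 28, 2117 → February 28, 2118: 365 days.
February 2118: 28 − 28 = 0 days remain (2118 is not a leap year, so February has 28 days).
Then March (31), April (30): 31 + 30 = 61 days.
May 1–6, 2118: 6 days.
Residual: 67 days.
Total: 432 days.

432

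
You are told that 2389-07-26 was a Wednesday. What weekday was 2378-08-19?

Count forward from the earlier date (August 19, 2378) to the later (July 26, 2389):
Day-of-year of August 19, 2378: 231.
Day-of-year of July 26, 2389: 207.
2378 has 365 days, so 365 − 231 = 134 days remain in 2378.
Full years 2379–2388: 7 common + 3 leap = 7×365 + 3×366 = 3653 days.
Total: 134 + 3653 + 207 = 3994 days.
3994 mod 7 = 4, so 4 days before Wednesday is Saturday.

Saturday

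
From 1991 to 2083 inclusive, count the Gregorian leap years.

Years divisible by 4: 1992, 1996, …, 2080 — 23 in all.
2000 is divisible by 400, so still leap.
No century exceptions apply. Count: 23.

23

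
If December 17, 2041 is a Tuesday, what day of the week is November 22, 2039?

Count forward from the earlier date (November 22, 2039) to the later (December 17, 2041):
November 22, 2039 → November 22, 2040: 366 days (2040 is a leap year).
November 22, 2040 → November 22, 2041: 365 days.
November 2041: 30 − 22 = 8 days remain.
December 1–17, 2041: 17 days.
Residual: 25 days.
Total: 756 days.
756 is a multiple of 7, so November 22, 2039 falls on the same weekday: Tuesday.

Tuesday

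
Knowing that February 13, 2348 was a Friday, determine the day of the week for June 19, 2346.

Count forward from the earlier date (June 19, 2346) to the later (February 13, 2348):
Day-of-year of June 19, 2346: 170.
Day-of-year of February 13, 2348: 44.
2346 has 365 days, so 365 − 170 = 195 days remain in 2346.
Full years: 2347: 365. Sum = 365.
Total: 195 + 365 + 44 = 604 days.
604 mod 7 = 2, so 2 days before Friday is Wednesday.

Wednesday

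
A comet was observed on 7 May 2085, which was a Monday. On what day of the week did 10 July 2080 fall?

Count forward from the earlier date (July 10, 2080) to the later (May 7, 2085):
Day-of-year of July 10, 2080: 192.
Day-of-year of May 7, 2085: 127.
2080 has 366 days, so 366 − 192 = 174 days remain in 2080.
Full years: 2081: 365; 2082: 365; 2083: 365; 2084: 366. Sum = 1461.
Total: 174 + 1461 + 127 = 1762 days.
1762 mod 7 = 5, so 5 days before Monday is Wednesday.

Wednesday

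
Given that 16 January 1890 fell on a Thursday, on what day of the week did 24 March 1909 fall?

Day-of-year of January 16, 1890: 16.
Day-of-year of March 24, 1909: 83.
1890 has 365 days, so 365 − 16 = 349 days remain in 1890.
Full years 1891–1908: 14 common + 4 leap = 14×365 + 4×366 = 6574 days.
Total: 349 + 6574 + 83 = 7006 days.
7006 mod 7 = 6, so 6 days after Thursday is Wednesday.

Wednesday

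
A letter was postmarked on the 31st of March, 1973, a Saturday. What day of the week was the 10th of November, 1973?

Saturday

March 1973: 31 − 31 = 0 days remain.
Then April (30), May (31), June (30), July (31), August (31), September (30), October (31): 30 + 31 + 30 + 31 + 31 + 30 + 31 = 214 days.
November 1–10, 1973: 10 days.
Total: 0 + 214 + 10 = 224 days.
224 is a multiple of 7, so the 10th of November, 1973 falls on the same weekday: Saturday.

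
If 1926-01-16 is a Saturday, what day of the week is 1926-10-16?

January 1926: 31 − 16 = 15 days remain.
Then February 1926 (28), March (31), April (30), May (31), June (30), July (31), August (31), September (30): 28 + 31 + 30 + 31 + 30 + 31 + 31 + 30 = 242 days.
October 1–16, 1926: 16 days.
Total: 15 + 242 + 16 = 273 days.
273 is a multiple of 7, so 1926-10-16 falls on the same weekday: Saturday.

Saturday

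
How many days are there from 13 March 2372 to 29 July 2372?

March 2372: 31 − 13 = 18 days remain.
Then April (30), May (31), June (30): 30 + 31 + 30 = 91 days.
July 1–29, 2372: 29 days.
Total: 18 + 91 + 29 = 138 days.

138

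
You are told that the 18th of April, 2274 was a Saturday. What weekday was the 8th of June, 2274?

Monday

April 2274: 30 − 18 = 12 days remain.
Then May (31): 31 days.
June 1–8, 2274: 8 days.
Total: 12 + 31 + 8 = 51 days.
51 mod 7 = 2, so 2 days after Saturday is Monday.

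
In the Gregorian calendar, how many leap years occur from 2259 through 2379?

29

Years divisible by 4: 2260, 2264, …, 2376 — 30 in all.
Of these, 2300 is divisible by 100 but not 400, so not leap.
Leap years: 30 − 1 = 29.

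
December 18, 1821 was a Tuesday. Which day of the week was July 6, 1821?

Count forward from the earlier date (July 6, 1821) to the later (December 18, 1821):
July 1821: 31 − 6 = 25 days remain.
Then August (31), September (30), October (31), November (30): 31 + 30 + 31 + 30 = 122 days.
December 1–18, 1821: 18 days.
Total: 25 + 122 + 18 = 165 days.
165 mod 7 = 4, so 4 days before Tuesday is Friday.

Friday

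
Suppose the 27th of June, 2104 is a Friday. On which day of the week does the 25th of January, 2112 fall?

From June 27, 2104 to June 27, 2111: 7 years, of which 1 contains a Feb 29 — 6×365 + 1×366 = 2556 days.
June 2111: 30 − 27 = 3 days remain.
Then July (31), August (31), September (30), October (31), November (30), December (31): 31 + 31 + 30 + 31 + 30 + 31 = 184 days.
January 1–25, 2112: 25 days.
Residual: 212 days.
Total: 2768 days.
2768 mod 7 = 3, so 3 days after Friday is Monday.

Monday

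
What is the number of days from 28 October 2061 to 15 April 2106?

16239

Day-of-year of October 28, 2061: 301.
Day-of-year of April 15, 2106: 105.
2061 has 365 days, so 365 − 301 = 64 days remain in 2061.
Full years 2062–2105: 34 common + 10 leap = 34×365 + 10×366 = 16070 days.
Total: 64 + 16070 + 105 = 16239 days.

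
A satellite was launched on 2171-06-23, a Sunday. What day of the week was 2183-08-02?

Day-of-year of June 23, 2171: 174.
Day-of-year of August 2, 2183: 214.
2171 has 365 days, so 365 − 174 = 191 days remain in 2171.
Full years 2172–2182: 8 common + 3 leap = 8×365 + 3×366 = 4018 days.
Total: 191 + 4018 + 214 = 4423 days.
4423 mod 7 = 6, so 6 days after Sunday is Saturday.

Saturday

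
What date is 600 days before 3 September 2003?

11 January 2002

Count 600 days before September 3, 2003:
January 11, 2002 → January 11, 2003: 365 days.
January 2003: 31 − 11 = 20 days remain.
Then February 2003 (28), March (31), April (30), May (31), June (30), July (31), August (31): 28 + 31 + 30 + 31 + 30 + 31 + 31 = 212 days.
September 1–3, 2003: 3 days.
Residual: 235 days.
Total: 600 days.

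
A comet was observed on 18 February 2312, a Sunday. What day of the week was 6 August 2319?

Wednesday

From February 18, 2312 to February 18, 2319: 7 years, of which 2 contain a Feb 29 — 5×365 + 2×366 = 2557 days.
February 2319: 28 − 18 = 10 days remain (2319 is not a leap year, so February has 28 days).
Then March (31), April (30), May (31), June (30), July (31): 31 + 30 + 31 + 30 + 31 = 153 days.
August 1–6, 2319: 6 days.
Residual: 169 days.
Total: 2726 days.
2726 mod 7 = 3, so 3 days after Sunday is Wednesday.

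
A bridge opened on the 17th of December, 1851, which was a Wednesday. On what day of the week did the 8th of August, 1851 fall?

Count forward from the earlier date (August 8, 1851) to the later (December 17, 1851):
August 1851: 31 − 8 = 23 days remain.
Then September (30), October (31), November (30): 30 + 31 + 30 = 91 days.
December 1–17, 1851: 17 days.
Total: 23 + 91 + 17 = 131 days.
131 mod 7 = 5, so 5 days before Wednesday is Friday.

Friday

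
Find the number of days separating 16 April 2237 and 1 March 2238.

April 2237: 30 − 16 = 14 days remain.
Then 10 full months totalling 304 days.
March 1, 2238: 1 day.
Total: 14 + 304 + 1 = 319 days.

319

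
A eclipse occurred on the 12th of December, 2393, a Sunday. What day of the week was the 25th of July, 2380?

Count forward from the earlier date (July 25, 2380) to the later (December 12, 2393):
Day-of-year of July 25, 2380: 207.
Day-of-year of December 12, 2393: 346.
2380 has 366 days, so 366 − 207 = 159 days remain in 2380.
Full years 2381–2392: 9 common + 3 leap = 9×365 + 3×366 = 4383 days.
Total: 159 + 4383 + 346 = 4888 days.
4888 mod 7 = 2, so 2 days before Sunday is Friday.

Friday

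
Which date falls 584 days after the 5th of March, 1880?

the 10th of October, 1881

Count 584 days after March 5, 1880:
March 5, 1880 → March 5, 1881: 365 days.
March 1881: 31 − 5 = 26 days remain.
Then April (30), May (31), June (30), July (31), August (31), September (30): 30 + 31 + 30 + 31 + 31 + 30 = 183 days.
October 1–10, 1881: 10 days.
Residual: 219 days.
Total: 584 days.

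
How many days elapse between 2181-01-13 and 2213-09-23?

Day-of-year of January 13, 2181: 13.
Day-of-year of September 23, 2213: 266.
2181 has 365 days, so 365 − 13 = 352 days remain in 2181.
Full years 2182–2212: 24 common + 7 leap = 24×365 + 7×366 = 11322 days.
Total: 352 + 11322 + 266 = 11940 days.

11940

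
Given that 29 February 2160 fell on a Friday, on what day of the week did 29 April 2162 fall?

Day-of-year of February 29, 2160: 60.
Day-of-year of April 29, 2162: 119.
2160 has 366 days, so 366 − 60 = 306 days remain in 2160.
Full years: 2161: 365. Sum = 365.
Total: 306 + 365 + 119 = 790 days.
790 mod 7 = 6, so 6 days after Friday is Thursday.

Thursday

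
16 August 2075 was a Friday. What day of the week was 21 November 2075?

August 2075: 31 − 16 = 15 days remain.
Then September (30), October (31): 30 + 31 = 61 days.
November 1–21, 2075: 21 days.
Total: 15 + 61 + 21 = 97 days.
97 mod 7 = 6, so 6 days after Friday is Thursday.

Thursday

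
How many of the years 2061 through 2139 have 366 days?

Years divisible by 4: 2064, 2068, …, 2136 — 19 in all.
Of these, 2100 is divisible by 100 but not 400, so not leap.
Leap years: 19 − 1 = 18.

18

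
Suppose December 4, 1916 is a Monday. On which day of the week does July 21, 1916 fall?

Count forward from the earlier date (July 21, 1916) to the later (December 4, 1916):
July 1916: 31 − 21 = 10 days remain.
Then August (31), September (30), October (31), November (30): 31 + 30 + 31 + 30 = 122 days.
December 1–4, 1916: 4 days.
Total: 10 + 122 + 4 = 136 days.
136 mod 7 = 3, so 3 days before Monday is Friday.

Friday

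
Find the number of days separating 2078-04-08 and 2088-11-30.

From April 8, 2078 to April 8, 2088: 10 years, of which 3 contain a Feb 29 — 7×365 + 3×366 = 3653 days.
April 2088: 30 − 8 = 22 days remain.
Then May (31), June (30), July (31), August (31), September (30), October (31): 31 + 30 + 31 + 31 + 30 + 31 = 184 days.
November 1–30, 2088: 30 days.
Residual: 236 days.
Total: 3889 days.

3889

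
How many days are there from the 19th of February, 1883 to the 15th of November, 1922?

14513

Day-of-year of February 19, 1883: 50.
Day-of-year of November 15, 1922: 319.
1883 has 365 days, so 365 − 50 = 315 days remain in 1883.
Full years 1884–1921: 29 common + 9 leap = 29×365 + 9×366 = 13879 days.
Total: 315 + 13879 + 319 = 14513 days.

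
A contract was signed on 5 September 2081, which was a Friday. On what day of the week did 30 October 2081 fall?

Thursday

September 2081: 30 − 5 = 25 days remain.
October 1–30, 2081: 30 days.
Total: 25 + 30 = 55 days.
55 mod 7 = 6, so 6 days after Friday is Thursday.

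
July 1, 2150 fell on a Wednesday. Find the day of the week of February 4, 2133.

Count forward from the earlier date (February 4, 2133) to the later (July 1, 2150):
From February 4, 2133 to February 4, 2150: 17 years, of which 4 contain a Feb 29 — 13×365 + 4×366 = 6209 days.
February 2150: 28 − 4 = 24 days remain (2150 is not a leap year, so February has 28 days).
Then March (31), April (30), May (31), June (30): 31 + 30 + 31 + 30 = 122 days.
July 1, 2150: 1 day.
Residual: 147 days.
Total: 6356 days.
6356 is a multiple of 7, so February 4, 2133 falls on the same weekday: Wednesday.

Wednesday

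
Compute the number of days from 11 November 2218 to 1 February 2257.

13962

From November 11, 2218 to November 11, 2256: 38 years, of which 10 contain a Feb 29 — 28×365 + 10×366 = 13880 days.
November 2256: 30 − 11 = 19 days remain.
Then December (31), January (31): 31 + 31 = 62 days.
February 1, 2257: 1 day (2257 is not a leap year).
Residual: 82 days.
Total: 13962 days.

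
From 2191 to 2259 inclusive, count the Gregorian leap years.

16

Years divisible by 4: 2192, 2196, …, 2256 — 17 in all.
Of these, 2200 is divisible by 100 but not 400, so not leap.
Leap years: 17 − 1 = 16.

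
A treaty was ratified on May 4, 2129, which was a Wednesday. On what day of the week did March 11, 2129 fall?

Count forward from the earlier date (March 11, 2129) to the later (May 4, 2129):
March 2129: 31 − 11 = 20 days remain.
Then April (30): 30 days.
May 1–4, 2129: 4 days.
Total: 20 + 30 + 4 = 54 days.
54 mod 7 = 5, so 5 days before Wednesday is Friday.

Friday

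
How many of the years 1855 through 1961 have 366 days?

26

Years divisible by 4: 1856, 1860, …, 1960 — 27 in all.
Of these, 1900 is divisible by 100 but not 400, so not leap.
Leap years: 27 − 1 = 26.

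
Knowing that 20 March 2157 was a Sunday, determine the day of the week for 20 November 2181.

Day-of-year of March 20, 2157: 79.
Day-of-year of November 20, 2181: 324.
2157 has 365 days, so 365 − 79 = 286 days remain in 2157.
Full years 2158–2180: 17 common + 6 leap = 17×365 + 6×366 = 8401 days.
Total: 286 + 8401 + 324 = 9011 days.
9011 mod 7 = 2, so 2 days after Sunday is Tuesday.

Tuesday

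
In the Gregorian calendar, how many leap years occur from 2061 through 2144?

20

Years divisible by 4: 2064, 2068, …, 2144 — 21 in all.
Of these, 2100 is divisible by 100 but not 400, so not leap.
Leap years: 21 − 1 = 20.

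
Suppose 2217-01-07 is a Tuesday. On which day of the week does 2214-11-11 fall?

Count forward from the earlier date (November 11, 2214) to the later (January 7, 2217):
November 11, 2214 → November 11, 2215: 365 days.
November 11, 2215 → November 11, 2216: 366 days (2216 is a leap year).
November 2216: 30 − 11 = 19 days remain.
Then December (31): 31 days.
January 1–7, 2217: 7 days.
Residual: 57 days.
Total: 788 days.
788 mod 7 = 4, so 4 days before Tuesday is Friday.

Friday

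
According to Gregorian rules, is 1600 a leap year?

1600 is a leap year (divisible by 400).

Yes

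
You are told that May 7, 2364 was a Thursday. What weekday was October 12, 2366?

Wednesday

Day-of-year of May 7, 2364: 128.
Day-of-year of October 12, 2366: 285.
2364 has 366 days, so 366 − 128 = 238 days remain in 2364.
Full years: 2365: 365. Sum = 365.
Total: 238 + 365 + 285 = 888 days.
888 mod 7 = 6, so 6 days after Thursday is Wednesday.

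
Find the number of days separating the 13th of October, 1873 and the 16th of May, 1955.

29799

Day-of-year of October 13, 1873: 286.
Day-of-year of May 16, 1955: 136.
1873 has 365 days, so 365 − 286 = 79 days remain in 1873.
Full years 1874–1954: 62 common + 19 leap = 62×365 + 19×366 = 29584 days.
Total: 79 + 29584 + 136 = 29799 days.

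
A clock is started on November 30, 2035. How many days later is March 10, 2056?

From November 30, 2035 to November 30, 2055: 20 years, of which 5 contain a Feb 29 — 15×365 + 5×366 = 7305 days.
November 2055: 30 − 30 = 0 days remain.
Then December (31), January (31), February 2056 (29): 31 + 31 + 29 = 91 days.
March 1–10, 2056: 10 days.
Residual: 101 days.
Total: 7406 days.

7406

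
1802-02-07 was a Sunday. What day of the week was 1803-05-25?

Wednesday

Day-of-year of February 7, 1802: 38.
Day-of-year of May 25, 1803: 145.
1802 has 365 days, so 365 − 38 = 327 days remain in 1802.
Total: 327 + 145 = 472 days.
472 mod 7 = 3, so 3 days after Sunday is Wednesday.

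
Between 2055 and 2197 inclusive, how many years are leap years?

Years divisible by 4: 2056, 2060, …, 2196 — 36 in all.
Of these, 2100 is divisible by 100 but not 400, so not leap.
Leap years: 36 − 1 = 35.

35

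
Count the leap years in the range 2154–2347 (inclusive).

Years divisible by 4: 2156, 2160, …, 2344 — 48 in all.
Of these, 2200, 2300 are divisible by 100 but not 400, so not leap.
Leap years: 48 − 2 = 46.

46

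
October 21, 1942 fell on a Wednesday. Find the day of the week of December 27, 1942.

October 1942: 31 − 21 = 10 days remain.
Then November (30): 30 days.
December 1–27, 1942: 27 days.
Total: 10 + 30 + 27 = 67 days.
67 mod 7 = 4, so 4 days after Wednesday is Sunday.

Sunday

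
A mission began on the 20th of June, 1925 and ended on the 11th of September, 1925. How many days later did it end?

June 1925: 30 − 20 = 10 days remain.
Then July (31), August (31): 31 + 31 = 62 days.
September 1–11, 1925: 11 days.
Total: 10 + 62 + 11 = 83 days.

83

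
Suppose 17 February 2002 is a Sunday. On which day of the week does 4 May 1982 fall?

Count forward from the earlier date (May 4, 1982) to the later (February 17, 2002):
From May 4, 1982 to May 4, 2001: 19 years, of which 5 contain a Feb 29 — 14×365 + 5×366 = 6940 days.
(2000 is a leap year (divisible by 400).)
May 2001: 31 − 4 = 27 days remain.
Then June (30), July (31), August (31), September (30), October (31), November (30), December (31), January (31): 30 + 31 + 31 + 30 + 31 + 30 + 31 + 31 = 245 days.
February 1–17, 2002: 17 days (2002 is not a leap year).
Residual: 289 days.
Total: 7229 days.
7229 mod 7 = 5, so 5 days before Sunday is Tuesday.

Tuesday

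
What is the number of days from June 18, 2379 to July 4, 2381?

747

June 18, 2379 → June 18, 2380: 366 days (2380 is a leap year).
June 18, 2380 → June 18, 2381: 365 days.
June 2381: 30 − 18 = 12 days remain.
July 1–4, 2381: 4 days.
Residual: 16 days.
Total: 747 days.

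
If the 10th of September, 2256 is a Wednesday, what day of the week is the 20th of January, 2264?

Day-of-year of September 10, 2256: 254.
Day-of-year of January 20, 2264: 20.
2256 has 366 days, so 366 − 254 = 112 days remain in 2256.
Full years 2257–2263: 6 common + 1 leap = 6×365 + 1×366 = 2556 days.
Total: 112 + 2556 + 20 = 2688 days.
2688 is a multiple of 7, so the 20th of January, 2264 falls on the same weekday: Wednesday.

Wednesday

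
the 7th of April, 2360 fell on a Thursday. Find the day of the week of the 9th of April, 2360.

Saturday

Within April 2360: 9 − 7 = 2 days.
2 mod 7 = 2, so 2 days after Thursday is Saturday.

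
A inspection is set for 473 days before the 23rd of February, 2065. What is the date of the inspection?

the 8th of November, 2063

Count 473 days before February 23, 2065:
November 2063: 30 − 8 = 22 days remain.
Then 14 full months totalling 428 days.
February 1–23, 2065: 23 days (2065 is not a leap year).
Total: 22 + 428 + 23 = 473 days.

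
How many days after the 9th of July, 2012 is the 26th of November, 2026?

Day-of-year of July 9, 2012: 191.
Day-of-year of November 26, 2026: 330.
2012 has 366 days, so 366 − 191 = 175 days remain in 2012.
Full years 2013–2025: 10 common + 3 leap = 10×365 + 3×366 = 4748 days.
Total: 175 + 4748 + 330 = 5253 days.

5253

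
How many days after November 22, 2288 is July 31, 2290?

November 2288: 30 − 22 = 8 days remain.
Then 19 full months totalling 577 days.
July 1–31, 2290: 31 days.
Total: 8 + 577 + 31 = 616 days.

616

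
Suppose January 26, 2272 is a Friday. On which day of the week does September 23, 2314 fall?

Wednesday

Day-of-year of January 26, 2272: 26.
Day-of-year of September 23, 2314: 266.
2272 has 366 days, so 366 − 26 = 340 days remain in 2272.
Full years 2273–2313: 32 common + 9 leap = 32×365 + 9×366 = 14974 days.
Total: 340 + 14974 + 266 = 15580 days.
15580 mod 7 = 5, so 5 days after Friday is Wednesday.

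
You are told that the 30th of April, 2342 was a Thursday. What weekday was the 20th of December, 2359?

Sunday

Day-of-year of April 30, 2342: 120.
Day-of-year of December 20, 2359: 354.
2342 has 365 days, so 365 − 120 = 245 days remain in 2342.
Full years 2343–2358: 12 common + 4 leap = 12×365 + 4×366 = 5844 days.
Total: 245 + 5844 + 354 = 6443 days.
6443 mod 7 = 3, so 3 days after Thursday is Sunday.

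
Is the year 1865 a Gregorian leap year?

No

1865 is not a leap year.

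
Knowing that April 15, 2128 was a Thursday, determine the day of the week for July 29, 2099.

Count forward from the earlier date (July 29, 2099) to the later (April 15, 2128):
Day-of-year of July 29, 2099: 210.
Day-of-year of April 15, 2128: 106.
2099 has 365 days, so 365 − 210 = 155 days remain in 2099.
Full years 2100–2127: 22 common + 6 leap = 22×365 + 6×366 = 10226 days.
Total: 155 + 10226 + 106 = 10487 days.
10487 mod 7 = 1, so 1 day before Thursday is Wednesday.

Wednesday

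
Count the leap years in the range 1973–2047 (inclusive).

Years divisible by 4: 1976, 1980, …, 2044 — 18 in all.
2000 is divisible by 400, so still leap.
No century exceptions apply. Count: 18.

18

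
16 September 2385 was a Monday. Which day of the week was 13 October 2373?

Count forward from the earlier date (October 13, 2373) to the later (September 16, 2385):
Day-of-year of October 13, 2373: 286.
Day-of-year of September 16, 2385: 259.
2373 has 365 days, so 365 − 286 = 79 days remain in 2373.
Full years 2374–2384: 8 common + 3 leap = 8×365 + 3×366 = 4018 days.
Total: 79 + 4018 + 259 = 4356 days.
4356 mod 7 = 2, so 2 days before Monday is Saturday.

Saturday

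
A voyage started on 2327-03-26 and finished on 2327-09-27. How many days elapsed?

185

March 2327: 31 − 26 = 5 days remain.
Then April (30), May (31), June (30), July (31), August (31): 30 + 31 + 30 + 31 + 31 = 153 days.
September 1–27, 2327: 27 days.
Total: 5 + 153 + 27 = 185 days.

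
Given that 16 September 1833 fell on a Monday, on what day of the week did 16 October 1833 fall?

September 1833: 30 − 16 = 14 days remain.
October 1–16, 1833: 16 days.
Total: 14 + 16 = 30 days.
30 mod 7 = 2, so 2 days after Monday is Wednesday.

Wednesday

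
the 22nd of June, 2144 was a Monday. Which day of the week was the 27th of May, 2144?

Count forward from the earlier date (May 27, 2144) to the later (June 22, 2144):
May 2144: 31 − 27 = 4 days remain.
June 1–22, 2144: 22 days.
Total: 4 + 22 = 26 days.
26 mod 7 = 5, so 5 days before Monday is Wednesday.

Wednesday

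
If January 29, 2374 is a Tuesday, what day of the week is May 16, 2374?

January 2374: 31 − 29 = 2 days remain.
Then February 2374 (28), March (31), April (30): 28 + 31 + 30 = 89 days.
May 1–16, 2374: 16 days.
Total: 2 + 89 + 16 = 107 days.
107 mod 7 = 2, so 2 days after Tuesday is Thursday.

Thursday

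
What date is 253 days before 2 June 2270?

22 September 2269

Count 253 days before June 2, 2270:
September 2269: 30 − 22 = 8 days remain.
Then October (31), November (30), December (31), January (31), February 2270 (28), March (31), April (30), May (31): 31 + 30 + 31 + 31 + 28 + 31 + 30 + 31 = 243 days.
June 1–2, 2270: 2 days.
Total: 8 + 243 + 2 = 253 days.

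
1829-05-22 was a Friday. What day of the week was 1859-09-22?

Thursday

Day-of-year of May 22, 1829: 142.
Day-of-year of September 22, 1859: 265.
1829 has 365 days, so 365 − 142 = 223 days remain in 1829.
Full years 1830–1858: 22 common + 7 leap = 22×365 + 7×366 = 10592 days.
Total: 223 + 10592 + 265 = 11080 days.
11080 mod 7 = 6, so 6 days after Friday is Thursday.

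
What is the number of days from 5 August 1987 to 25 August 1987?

20

Within August 1987: 25 − 5 = 20 days.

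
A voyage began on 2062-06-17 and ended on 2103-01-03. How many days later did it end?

14809

Day-of-year of June 17, 2062: 168.
Day-of-year of January 3, 2103: 3.
2062 has 365 days, so 365 − 168 = 197 days remain in 2062.
Full years 2063–2102: 31 common + 9 leap = 31×365 + 9×366 = 14609 days.
Total: 197 + 14609 + 3 = 14809 days.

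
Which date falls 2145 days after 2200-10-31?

2206-09-15

Count 2145 days after October 31, 2200:
Day-of-year of October 31, 2200: 304.
Day-of-year of September 15, 2206: 258.
2200 has 365 days, so 365 − 304 = 61 days remain in 2200.
Full years: 2201: 365; 2202: 365; 2203: 365; 2204: 366; 2205: 365. Sum = 1826.
Total: 61 + 1826 + 258 = 2145 days.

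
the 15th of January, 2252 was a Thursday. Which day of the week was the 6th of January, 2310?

Thursday

From January 15, 2252 to January 15, 2309: 57 years, of which 14 contain a Feb 29 — 43×365 + 14×366 = 20819 days.
(2300 is not a leap year (divisible by 100 but not 400).)
January 2309: 31 − 15 = 16 days remain.
Then 11 full months totalling 334 days.
January 1–6, 2310: 6 days.
Residual: 356 days.
Total: 21175 days.
21175 is a multiple of 7, so the 6th of January, 2310 falls on the same weekday: Thursday.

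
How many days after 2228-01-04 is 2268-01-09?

From January 4, 2228 to January 4, 2268: 40 years, of which 10 contain a Feb 29 — 30×365 + 10×366 = 14610 days.
Within January 2268: 9 − 4 = 5 days.
Total: 14615 days.

14615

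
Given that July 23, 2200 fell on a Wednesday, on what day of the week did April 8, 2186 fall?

Count forward from the earlier date (April 8, 2186) to the later (July 23, 2200):
From April 8, 2186 to April 8, 2200: 14 years, of which 3 contain a Feb 29 — 11×365 + 3×366 = 5113 days.
(2200 is not a leap year (divisible by 100 but not 400).)
April 2200: 30 − 8 = 22 days remain.
Then May (31), June (30): 31 + 30 = 61 days.
July 1–23, 2200: 23 days.
Residual: 106 days.
Total: 5219 days.
5219 mod 7 = 4, so 4 days before Wednesday is Saturday.

Saturday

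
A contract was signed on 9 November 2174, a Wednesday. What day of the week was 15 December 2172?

Tuesday

Count forward from the earlier date (December 15, 2172) to the later (November 9, 2174):
Day-of-year of December 15, 2172: 350.
Day-of-year of November 9, 2174: 313.
2172 has 366 days, so 366 − 350 = 16 days remain in 2172.
Full years: 2173: 365. Sum = 365.
Total: 16 + 365 + 313 = 694 days.
694 mod 7 = 1, so 1 day before Wednesday is Tuesday.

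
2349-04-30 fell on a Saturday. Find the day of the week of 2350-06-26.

April 2349: 30 − 30 = 0 days remain.
Then 13 full months totalling 396 days.
June 1–26, 2350: 26 days.
Total: 0 + 396 + 26 = 422 days.
422 mod 7 = 2, so 2 days after Saturday is Monday.

Monday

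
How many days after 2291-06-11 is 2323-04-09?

Day-of-year of June 11, 2291: 162.
Day-of-year of April 9, 2323: 99.
2291 has 365 days, so 365 − 162 = 203 days remain in 2291.
Full years 2292–2322: 24 common + 7 leap = 24×365 + 7×366 = 11322 days.
Total: 203 + 11322 + 99 = 11624 days.

11624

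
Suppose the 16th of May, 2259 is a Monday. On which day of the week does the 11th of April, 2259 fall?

Monday

Count forward from the earlier date (April 11, 2259) to the later (May 16, 2259):
April 2259: 30 − 11 = 19 days remain.
May 1–16, 2259: 16 days.
Total: 19 + 16 = 35 days.
35 is a multiple of 7, so the 11th of April, 2259 falls on the same weekday: Monday.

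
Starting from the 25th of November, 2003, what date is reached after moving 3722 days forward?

the 2nd of February, 2014

Count 3722 days after November 25, 2003:
Day-of-year of November 25, 2003: 329.
Day-of-year of February 2, 2014: 33.
2003 has 365 days, so 365 − 329 = 36 days remain in 2003.
Full years 2004–2013: 7 common + 3 leap = 7×365 + 3×366 = 3653 days.
Total: 36 + 3653 + 33 = 3722 days.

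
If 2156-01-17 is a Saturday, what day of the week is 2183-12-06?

From January 17, 2156 to January 17, 2183: 27 years, of which 7 contain a Feb 29 — 20×365 + 7×366 = 9862 days.
January 2183: 31 − 17 = 14 days remain.
Then 10 full months totalling 303 days.
December 1–6, 2183: 6 days.
Residual: 323 days.
Total: 10185 days.
10185 is a multiple of 7, so 2183-12-06 falls on the same weekday: Saturday.

Saturday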